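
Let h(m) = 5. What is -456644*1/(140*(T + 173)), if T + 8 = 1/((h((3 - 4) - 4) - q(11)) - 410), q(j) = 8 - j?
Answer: -45892722/2321515 ≈ -19.768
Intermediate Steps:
T = -3217/402 (T = -8 + 1/((5 - (8 - 1*11)) - 410) = -8 + 1/((5 - (8 - 11)) - 410) = -8 + 1/((5 - 1*(-3)) - 410) = -8 + 1/((5 + 3) - 410) = -8 + 1/(8 - 410) = -8 + 1/(-402) = -8 - 1/402 = -3217/402 ≈ -8.0025)
-456644*1/(140*(T + 173)) = -456644*1/(140*(-3217/402 + 173)) = -456644/(140*(66329/402)) = -456644/4643030/201 = -456644*201/4643030 = -45892722/2321515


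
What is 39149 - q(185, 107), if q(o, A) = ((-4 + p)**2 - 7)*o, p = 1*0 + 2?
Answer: 39704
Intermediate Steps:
p = 2 (p = 0 + 2 = 2)
q(o, A) = -3*o (q(o, A) = ((-4 + 2)**2 - 7)*o = ((-2)**2 - 7)*o = (4 - 7)*o = -3*o)
39149 - q(185, 107) = 39149 - (-3)*185 = 39149 - 1*(-555) = 39149 + 555 = 39704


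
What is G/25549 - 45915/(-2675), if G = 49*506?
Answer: 247881257/13668715 ≈ 18.135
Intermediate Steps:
G = 24794
G/25549 - 45915/(-2675) = 24794/25549 - 45915/(-2675) = 24794*(1/25549) - 45915*(-1/2675) = 24794/25549 + 9183/535 = 247881257/13668715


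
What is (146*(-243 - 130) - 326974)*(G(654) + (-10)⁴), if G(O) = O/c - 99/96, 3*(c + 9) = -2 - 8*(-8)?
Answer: -536943209091/140 ≈ -3.8353e+9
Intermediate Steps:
c = 35/3 (c = -9 + (-2 - 8*(-8))/3 = -9 + (-2 + 64)/3 = -9 + (⅓)*62 = -9 + 62/3 = 35/3 ≈ 11.667)
G(O) = -33/32 + 3*O/35 (G(O) = O/(35/3) - 99/96 = O*(3/35) - 99*1/96 = 3*O/35 - 33/32 = -33/32 + 3*O/35)
(146*(-243 - 130) - 326974)*(G(654) + (-10)⁴) = (146*(-243 - 130) - 326974)*((-33/32 + (3/35)*654) + (-10)⁴) = (146*(-373) - 326974)*((-33/32 + 1962/35) + 10000) = (-54458 - 326974)*(61629/1120 + 10000) = -381432*11261629/1120 = -536943209091/140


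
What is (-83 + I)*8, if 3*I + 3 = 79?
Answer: -1384/3 ≈ -461.33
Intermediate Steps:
I = 76/3 (I = -1 + (1/3)*79 = -1 + 79/3 = 76/3 ≈ 25.333)
(-83 + I)*8 = (-83 + 76/3)*8 = -173/3*8 = -1384/3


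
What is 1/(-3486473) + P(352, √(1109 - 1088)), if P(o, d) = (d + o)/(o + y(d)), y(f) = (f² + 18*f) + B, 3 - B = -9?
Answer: 67309827535/70437214019 - 5951*√21/141421 ≈ 0.76277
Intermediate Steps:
B = 12 (B = 3 - 1*(-9) = 3 + 9 = 12)
y(f) = 12 + f² + 18*f (y(f) = (f² + 18*f) + 12 = 12 + f² + 18*f)
P(o, d) = (d + o)/(12 + o + d² + 18*d) (P(o, d) = (d + o)/(o + (12 + d² + 18*d)) = (d + o)/(12 + o + d² + 18*d))
1/(-3486473) + P(352, √(1109 - 1088)) = 1/(-3486473) + (√(1109 - 1088) + 352)/(12 + 352 + (√(1109 - 1088))² + 18*√(1109 - 1088)) = -1/3486473 + (√21 + 352)/(12 + 352 + (√21)² + 18*√21) = -1/3486473 + (352 + √21)/(12 + 352 + 21 + 18*√21) = -1/3486473 + (352 + √21)/(385 + 18*√21)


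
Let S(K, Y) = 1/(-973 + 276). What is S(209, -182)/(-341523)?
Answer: 1/238041531 ≈ 4.2009e-9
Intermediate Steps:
S(K, Y) = -1/697 (S(K, Y) = 1/(-697) = -1/697)
S(209, -182)/(-341523) = -1/697/(-341523) = -1/697*(-1/341523) = 1/238041531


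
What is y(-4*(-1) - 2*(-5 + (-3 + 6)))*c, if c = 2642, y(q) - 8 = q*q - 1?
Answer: 187582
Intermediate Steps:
y(q) = 7 + q² (y(q) = 8 + (q*q - 1) = 8 + (q² - 1) = 8 + (-1 + q²) = 7 + q²)
y(-4*(-1) - 2*(-5 + (-3 + 6)))*c = (7 + (-4*(-1) - 2*(-5 + (-3 + 6)))²)*2642 = (7 + (4 - 2*(-5 + 3))²)*2642 = (7 + (4 - 2*(-2))²)*2642 = (7 + (4 + 4)²)*2642 = (7 + 8²)*2642 = (7 + 64)*2642 = 71*2642 = 187582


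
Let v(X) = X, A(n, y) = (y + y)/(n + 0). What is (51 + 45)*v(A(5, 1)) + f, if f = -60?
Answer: -108/5 ≈ -21.600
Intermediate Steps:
A(n, y) = 2*y/n (A(n, y) = (2*y)/n = 2*y/n)
(51 + 45)*v(A(5, 1)) + f = (51 + 45)*(2*1/5) - 60 = 96*(2*1*(⅕)) - 60 = 96*(⅖) - 60 = 192/5 - 60 = -108/5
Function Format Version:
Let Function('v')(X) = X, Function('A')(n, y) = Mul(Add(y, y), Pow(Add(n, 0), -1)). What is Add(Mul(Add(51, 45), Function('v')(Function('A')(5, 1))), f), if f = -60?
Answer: Rational(-108, 5) ≈ -21.600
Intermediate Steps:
Function('A')(n, y) = Mul(2, y, Pow(n, -1)) (Function('A')(n, y) = Mul(Mul(2, y), Pow(n, -1)) = Mul(2, y, Pow(n, -1)))
Add(Mul(Add(51, 45), Function('v')(Function('A')(5, 1))), f) = Add(Mul(Add(51, 45), Mul(2, 1, Pow(5, -1))), -60) = Add(Mul(96, Mul(2, 1, Rational(1, 5))), -60) = Add(Mul(96, Rational(2, 5)), -60) = Add(Rational(192, 5), -60) = Rational(-108, 5)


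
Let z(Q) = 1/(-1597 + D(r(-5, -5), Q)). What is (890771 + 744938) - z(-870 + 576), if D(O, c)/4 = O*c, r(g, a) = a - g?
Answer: 2612227274/1597 ≈ 1.6357e+6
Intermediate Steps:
D(O, c) = 4*O*c (D(O, c) = 4*(O*c) = 4*O*c)
z(Q) = -1/1597 (z(Q) = 1/(-1597 + 4*(-5 - 1*(-5))*Q) = 1/(-1597 + 4*(-5 + 5)*Q) = 1/(-1597 + 4*0*Q) = 1/(-1597 + 0) = 1/(-1597) = -1/1597)
(890771 + 744938) - z(-870 + 576) = (890771 + 744938) - 1*(-1/1597) = 1635709 + 1/1597 = 2612227274/1597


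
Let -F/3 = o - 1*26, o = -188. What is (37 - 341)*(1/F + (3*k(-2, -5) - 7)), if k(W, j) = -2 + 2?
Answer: 682936/321 ≈ 2127.5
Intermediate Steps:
k(W, j) = 0
F = 642 (F = -3*(-188 - 1*26) = -3*(-188 - 26) = -3*(-214) = 642)
(37 - 341)*(1/F + (3*k(-2, -5) - 7)) = (37 - 341)*(1/642 + (3*0 - 7)) = -304*(1/642 + (0 - 7)) = -304*(1/642 - 7) = -304*(-4493/642) = 682936/321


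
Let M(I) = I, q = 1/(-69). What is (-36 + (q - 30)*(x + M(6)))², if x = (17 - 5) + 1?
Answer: 1749999889/4761 ≈ 3.6757e+5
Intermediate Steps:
x = 13 (x = 12 + 1 = 13)
q = -1/69 ≈ -0.014493
(-36 + (q - 30)*(x + M(6)))² = (-36 + (-1/69 - 30)*(13 + 6))² = (-36 - 2071/69*19)² = (-36 - 39349/69)² = (-41833/69)² = 1749999889/4761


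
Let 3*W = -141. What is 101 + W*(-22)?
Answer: 1135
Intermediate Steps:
W = -47 (W = (⅓)*(-141) = -47)
101 + W*(-22) = 101 - 47*(-22) = 101 + 1034 = 1135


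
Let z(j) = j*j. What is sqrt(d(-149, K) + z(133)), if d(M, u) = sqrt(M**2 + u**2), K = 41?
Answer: sqrt(17689 + sqrt(23882)) ≈ 133.58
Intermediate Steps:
z(j) = j**2
sqrt(d(-149, K) + z(133)) = sqrt(sqrt((-149)**2 + 41**2) + 133**2) = sqrt(sqrt(22201 + 1681) + 17689) = sqrt(sqrt(23882) + 17689) = sqrt(17689 + sqrt(23882))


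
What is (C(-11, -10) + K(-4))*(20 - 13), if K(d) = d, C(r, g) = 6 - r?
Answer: 91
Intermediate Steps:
(C(-11, -10) + K(-4))*(20 - 13) = ((6 - 1*(-11)) - 4)*(20 - 13) = ((6 + 11) - 4)*7 = (17 - 4)*7 = 13*7 = 91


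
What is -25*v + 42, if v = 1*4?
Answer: -58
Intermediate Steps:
v = 4
-25*v + 42 = -25*4 + 42 = -100 + 42 = -58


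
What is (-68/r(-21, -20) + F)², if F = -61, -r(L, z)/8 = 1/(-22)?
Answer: 61504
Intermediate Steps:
r(L, z) = 4/11 (r(L, z) = -8/(-22) = -8*(-1/22) = 4/11)
(-68/r(-21, -20) + F)² = (-68/4/11 - 61)² = (-68*11/4 - 61)² = (-187 - 61)² = (-248)² = 61504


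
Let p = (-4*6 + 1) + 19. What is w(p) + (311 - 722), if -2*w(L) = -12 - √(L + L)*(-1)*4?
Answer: -405 - 4*I*√2 ≈ -405.0 - 5.6569*I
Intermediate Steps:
p = -4 (p = (-24 + 1) + 19 = -23 + 19 = -4)
w(L) = 6 - 2*√2*√L (w(L) = -(-12 - √(L + L)*(-1)*4)/2 = -(-12 - √(2*L)*(-1)*4)/2 = -(-12 - (√2*√L)*(-1)*4)/2 = -(-12 - (-√2*√L)*4)/2 = -(-12 - (-4)*√2*√L)/2 = -(-12 + 4*√2*√L)/2 = 6 - 2*√2*√L)
w(p) + (311 - 722) = (6 - 2*√2*√(-4)) + (311 - 722) = (6 - 2*√2*2*I) - 411 = (6 - 4*I*√2) - 411 = -405 - 4*I*√2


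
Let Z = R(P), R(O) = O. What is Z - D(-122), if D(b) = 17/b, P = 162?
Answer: 19781/122 ≈ 162.14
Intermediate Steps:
Z = 162
Z - D(-122) = 162 - 17/(-122) = 162 - 17*(-1)/122 = 162 - 1*(-17/122) = 162 + 17/122 = 19781/122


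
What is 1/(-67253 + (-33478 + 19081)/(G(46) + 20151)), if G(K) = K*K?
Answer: -22267/1497536948 ≈ -1.4869e-5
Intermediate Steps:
G(K) = K**2
1/(-67253 + (-33478 + 19081)/(G(46) + 20151)) = 1/(-67253 + (-33478 + 19081)/(46**2 + 20151)) = 1/(-67253 - 14397/(2116 + 20151)) = 1/(-67253 - 14397/22267) = 1/(-1497536948/22267) = -22267/1497536948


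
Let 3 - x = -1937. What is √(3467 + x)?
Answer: √5407 ≈ 73.532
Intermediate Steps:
x = 1940 (x = 3 - 1*(-1937) = 3 + 1937 = 1940)
√(3467 + x) = √(3467 + 1940) = √5407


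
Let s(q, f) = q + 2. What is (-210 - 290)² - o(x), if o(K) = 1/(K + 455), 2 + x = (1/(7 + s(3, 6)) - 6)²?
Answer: 17568249856/70273 ≈ 2.5000e+5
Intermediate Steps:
s(q, f) = 2 + q
x = 4753/144 (x = -2 + (1/(7 + (2 + 3)) - 6)² = -2 + (1/(7 + 5) - 6)² = -2 + (1/12 - 6)² = -2 + (-71/12)² = -2 + 5041/144 = 4753/144 ≈ 33.007)
o(K) = 1/(455 + K)
(-210 - 290)² - o(x) = (-210 - 290)² - 1/(455 + 4753/144) = (-500)² - 1/70273/144 = 250000 - 1*144/70273 = 250000 - 144/70273 = 17568249856/70273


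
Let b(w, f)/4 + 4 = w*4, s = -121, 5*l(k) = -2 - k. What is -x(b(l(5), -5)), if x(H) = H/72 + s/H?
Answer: -2513/960 ≈ -2.6177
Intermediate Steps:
l(k) = -2/5 - k/5 (l(k) = (-2 - k)/5 = -2/5 - k/5)
b(w, f) = -16 + 16*w (b(w, f) = -16 + 4*(w*4) = -16 + 4*(4*w) = -16 + 16*w)
x(H) = -121/H + H/72 (x(H) = H/72 - 121/H = -121/H + H/72)
-x(b(l(5), -5)) = -(-121/(-16 + 16*(-2/5 - 1/5*5)) + (-16 + 16*(-2/5 - 1/5*5))/72) = -(-121/(-16 + 16*(-2/5 - 1)) + (-16 + 16*(-2/5 - 1))/72) = -(-121/(-16 + 16*(-7/5)) + (-16 + 16*(-7/5))/72) = -(-121/(-16 - 112/5) + (-16 - 112/5)/72) = -(-121/(-192/5) + (1/72)*(-192/5)) = -(-121*(-5/192) - 8/15) = -(605/192 - 8/15) = -1*2513/960 = -2513/960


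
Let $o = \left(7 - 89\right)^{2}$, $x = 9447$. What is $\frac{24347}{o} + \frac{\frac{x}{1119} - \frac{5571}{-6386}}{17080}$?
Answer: $\frac{247671755605277}{68390113707440} \approx 3.6215$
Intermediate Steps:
$o = 6724$ ($o = \left(-82\right)^{2} = 6724$)
$\frac{24347}{o} + \frac{\frac{x}{1119} - \frac{5571}{-6386}}{17080} = \frac{24347}{6724} + \frac{\frac{9447}{1119} - \frac{5571}{-6386}}{17080} = 24347 \cdot \frac{1}{6724} + \left(9447 \cdot \frac{1}{1119} - - \frac{5571}{6386}\right) \frac{1}{17080} = \frac{24347}{6724} + \left(\frac{3149}{373} + \frac{5571}{6386}\right) \frac{1}{17080} = \frac{24347}{6724} + \frac{22187497}{2381978} \cdot \frac{1}{17080} = \frac{24347}{6724} + \frac{22187497}{40684184240} = \frac{247671755605277}{68390113707440}$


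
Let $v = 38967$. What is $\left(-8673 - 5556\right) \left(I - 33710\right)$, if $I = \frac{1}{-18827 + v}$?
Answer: $\frac{9660344128371}{20140} \approx 4.7966 \cdot 10^{8}$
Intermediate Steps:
$I = \frac{1}{20140}$ ($I = \frac{1}{-18827 + 38967} = \frac{1}{20140} \approx 4.9652 \cdot 10^{-5}$)
$\left(-8673 - 5556\right) \left(I - 33710\right) = \left(-8673 - 5556\right) \left(\frac{1}{20140} - 33710\right) = \left(-14229\right) \left(- \frac{678919399}{20140}\right) = \frac{9660344128371}{20140}$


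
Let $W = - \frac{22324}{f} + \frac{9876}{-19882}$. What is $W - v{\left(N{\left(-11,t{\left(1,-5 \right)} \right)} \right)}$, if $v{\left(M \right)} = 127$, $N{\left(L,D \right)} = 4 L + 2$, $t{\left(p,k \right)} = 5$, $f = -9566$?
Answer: $- \frac{5951227993}{47547803} \approx -125.16$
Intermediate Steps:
$N{\left(L,D \right)} = 2 + 4 L$
$W = \frac{87342988}{47547803}$ ($W = - \frac{22324}{-9566} + \frac{9876}{-19882} = \left(-22324\right) \left(- \frac{1}{9566}\right) + 9876 \left(- \frac{1}{19882}\right) = \frac{11162}{4783} - \frac{4938}{9941} = \frac{87342988}{47547803} \approx 1.837$)
$W - v{\left(N{\left(-11,t{\left(1,-5 \right)} \right)} \right)} = \frac{87342988}{47547803} - 127 = - \frac{5951227993}{47547803}$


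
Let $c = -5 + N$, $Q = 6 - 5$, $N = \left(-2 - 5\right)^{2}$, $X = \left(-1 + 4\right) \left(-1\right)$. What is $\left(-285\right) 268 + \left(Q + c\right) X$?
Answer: $-76515$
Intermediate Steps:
$X = -3$ ($X = 3 \left(-1\right) = -3$)
$N = 49$ ($N = \left(-7\right)^{2} = 49$)
$Q = 1$ ($Q = 6 - 5 = 1$)
$c = 44$ ($c = -5 + 49 = 44$)
$\left(-285\right) 268 + \left(Q + c\right) X = \left(-285\right) 268 + \left(1 + 44\right) \left(-3\right) = -76380 + 45 \left(-3\right) = -76380 - 135 = -76515$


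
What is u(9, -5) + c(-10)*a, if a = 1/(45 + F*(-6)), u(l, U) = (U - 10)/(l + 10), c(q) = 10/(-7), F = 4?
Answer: -2395/2793 ≈ -0.85750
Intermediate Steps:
c(q) = -10/7 (c(q) = 10*(-⅐) = -10/7)
u(l, U) = (-10 + U)/(10 + l)
a = 1/21 (a = 1/(45 + 4*(-6)) = 1/(45 - 24) = 1/21 ≈ 0.047619)
u(9, -5) + c(-10)*a = (-10 - 5)/(10 + 9) - 10/7*1/21 = -15/19 - 10/147 = -2395/2793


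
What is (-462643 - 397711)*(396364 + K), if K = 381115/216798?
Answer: -36965670383144899/108399 ≈ -3.4101e+11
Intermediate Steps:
K = 381115/216798 (K = 381115*(1/216798) = 381115/216798 ≈ 1.7579)
(-462643 - 397711)*(396364 + K) = (-462643 - 397711)*(396364 + 381115/216798) = -860354*85931303587/216798 = -36965670383144899/108399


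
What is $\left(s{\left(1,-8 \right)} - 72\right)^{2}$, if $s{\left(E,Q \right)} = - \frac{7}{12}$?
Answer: $\frac{758641}{144} \approx 5268.3$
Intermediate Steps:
$s{\left(E,Q \right)} = - \frac{7}{12}$ ($s{\left(E,Q \right)} = \left(-7\right) \frac{1}{12} = - \frac{7}{12}$)
$\left(s{\left(1,-8 \right)} - 72\right)^{2} = \left(- \frac{7}{12} - 72\right)^{2} = \left(- \frac{871}{12}\right)^{2} = \frac{758641}{144}$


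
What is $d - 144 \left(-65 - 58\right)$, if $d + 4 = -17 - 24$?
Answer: $17667$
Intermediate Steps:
$d = -45$ ($d = -4 - 41 = -45$)
$d - 144 \left(-65 - 58\right) = -45 - 144 \left(-65 - 58\right) = -45 - -17712 = -45 + 17712 = 17667$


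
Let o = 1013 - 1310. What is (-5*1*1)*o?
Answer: 1485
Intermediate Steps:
o = -297
(-5*1*1)*o = (-5*1*1)*(-297) = -5*1*(-297) = -5*(-297) = 1485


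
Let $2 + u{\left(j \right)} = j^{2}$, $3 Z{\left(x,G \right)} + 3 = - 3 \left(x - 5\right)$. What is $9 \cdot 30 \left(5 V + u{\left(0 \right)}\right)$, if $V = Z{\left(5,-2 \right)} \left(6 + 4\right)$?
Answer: $-14040$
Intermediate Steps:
$Z{\left(x,G \right)} = 4 - x$ ($Z{\left(x,G \right)} = -1 + \frac{\left(-3\right) \left(x - 5\right)}{3} = -1 + \frac{\left(-3\right) \left(-5 + x\right)}{3} = -1 + \frac{15 - 3 x}{3} = -1 - \left(-5 + x\right) = 4 - x$)
$V = -10$ ($V = \left(4 - 5\right) \left(6 + 4\right) = \left(4 - 5\right) 10 = \left(-1\right) 10 = -10$)
$u{\left(j \right)} = -2 + j^{2}$
$9 \cdot 30 \left(5 V + u{\left(0 \right)}\right) = 9 \cdot 30 \left(5 \left(-10\right) - \left(2 - 0^{2}\right)\right) = 270 \left(-50 + \left(-2 + 0\right)\right) = 270 \left(-50 - 2\right) = 270 \left(-52\right) = -14040$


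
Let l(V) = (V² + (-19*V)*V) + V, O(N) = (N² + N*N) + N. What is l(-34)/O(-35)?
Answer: -20842/2415 ≈ -8.6302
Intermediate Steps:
O(N) = N + 2*N² (O(N) = (N² + N²) + N = 2*N² + N = N + 2*N²)
l(V) = V - 18*V² (l(V) = (V² - 19*V²) + V = -18*V² + V = V - 18*V²)
l(-34)/O(-35) = (-34*(1 - 18*(-34)))/((-35*(1 + 2*(-35)))) = (-34*(1 + 612))/((-35*(1 - 70))) = (-34*613)/((-35*(-69))) = -20842/2415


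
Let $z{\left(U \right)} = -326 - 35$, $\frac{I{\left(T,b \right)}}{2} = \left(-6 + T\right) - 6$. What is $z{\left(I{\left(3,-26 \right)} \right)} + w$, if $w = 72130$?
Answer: $71769$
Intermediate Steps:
$I{\left(T,b \right)} = -24 + 2 T$ ($I{\left(T,b \right)} = 2 \left(\left(-6 + T\right) - 6\right) = 2 \left(-12 + T\right) = -24 + 2 T$)
$z{\left(U \right)} = -361$
$z{\left(I{\left(3,-26 \right)} \right)} + w = -361 + 72130 = 71769$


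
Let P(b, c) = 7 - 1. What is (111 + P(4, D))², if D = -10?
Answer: 13689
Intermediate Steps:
P(b, c) = 6
(111 + P(4, D))² = (111 + 6)² = 117² = 13689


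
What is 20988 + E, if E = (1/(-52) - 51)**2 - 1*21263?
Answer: 6294809/2704 ≈ 2328.0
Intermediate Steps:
E = -50456743/2704 (E = (-1/52 - 51)**2 - 21263 = (-2653/52)**2 - 21263 = 7038409/2704 - 21263 = -50456743/2704 ≈ -18660.)
20988 + E = 20988 - 50456743/2704 = 6294809/2704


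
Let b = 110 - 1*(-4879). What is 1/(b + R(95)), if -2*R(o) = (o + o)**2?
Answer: -1/13061 ≈ -7.6564e-5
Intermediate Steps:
R(o) = -2*o**2 (R(o) = -(o + o)**2/2 = -4*o**2/2 = -2*o**2)
b = 4989 (b = 110 + 4879 = 4989)
1/(b + R(95)) = 1/(4989 - 2*95**2) = 1/(4989 - 2*9025) = 1/(4989 - 18050) = 1/(-13061) = -1/13061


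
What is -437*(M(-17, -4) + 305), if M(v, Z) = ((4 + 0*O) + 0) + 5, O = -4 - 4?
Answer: -137218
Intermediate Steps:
O = -8
M(v, Z) = 9 (M(v, Z) = ((4 + 0*(-8)) + 0) + 5 = ((4 + 0) + 0) + 5 = (4 + 0) + 5 = 4 + 5 = 9)
-437*(M(-17, -4) + 305) = -437*(9 + 305) = -437*314 = -137218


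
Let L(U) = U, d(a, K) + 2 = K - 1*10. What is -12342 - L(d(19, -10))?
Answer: -12320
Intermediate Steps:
d(a, K) = -12 + K (d(a, K) = -2 + (K - 1*10) = -2 + (K - 10) = -2 + (-10 + K) = -12 + K)
-12342 - L(d(19, -10)) = -12342 - (-12 - 10) = -12342 - 1*(-22) = -12342 + 22 = -12320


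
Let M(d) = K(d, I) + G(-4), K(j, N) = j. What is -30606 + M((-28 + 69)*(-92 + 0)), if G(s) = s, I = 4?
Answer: -34382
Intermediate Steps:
M(d) = -4 + d (M(d) = d - 4 = -4 + d)
-30606 + M((-28 + 69)*(-92 + 0)) = -30606 + (-4 + (-28 + 69)*(-92 + 0)) = -30606 + (-4 + 41*(-92)) = -30606 + (-4 - 3772) = -30606 - 3776 = -34382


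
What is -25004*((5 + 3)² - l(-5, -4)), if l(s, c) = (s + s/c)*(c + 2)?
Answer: -1412726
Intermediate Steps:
l(s, c) = (2 + c)*(s + s/c) (l(s, c) = (s + s/c)*(2 + c) = (2 + c)*(s + s/c))
-25004*((5 + 3)² - l(-5, -4)) = -25004*((5 + 3)² - (-5)*(2 - 4*(3 - 4))/(-4)) = -25004*(8² - (-5)*(-1)*(2 - 4*(-1))/4) = -25004*(64 - (-5)*(-1)*(2 + 4)/4) = -25004*(64 - (-5)*(-1)*6/4) = -25004*(64 - 1*15/2) = -25004*(64 - 15/2) = -25004*113/2 = -1412726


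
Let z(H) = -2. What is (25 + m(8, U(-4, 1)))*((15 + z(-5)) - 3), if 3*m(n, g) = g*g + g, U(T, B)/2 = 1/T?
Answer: 1495/6 ≈ 249.17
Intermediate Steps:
U(T, B) = 2/T (U(T, B) = 2*(1/T) = 2/T)
m(n, g) = g/3 + g²/3 (m(n, g) = (g*g + g)/3 = (g² + g)/3 = (g + g²)/3 = g/3 + g²/3)
(25 + m(8, U(-4, 1)))*((15 + z(-5)) - 3) = (25 + (2/(-4))*(1 + 2/(-4))/3)*((15 - 2) - 3) = (25 + (2*(-¼))*(1 + 2*(-¼))/3)*(13 - 3) = (25 + (⅓)*(-½)*(1 - ½))*10 = (25 + (⅓)*(-½)*(½))*10 = (25 - 1/12)*10 = (299/12)*10 = 1495/6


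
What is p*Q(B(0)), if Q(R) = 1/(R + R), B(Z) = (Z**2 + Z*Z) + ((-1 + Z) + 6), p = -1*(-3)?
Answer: 3/10 ≈ 0.30000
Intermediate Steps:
p = 3
B(Z) = 5 + Z + 2*Z**2 (B(Z) = (Z**2 + Z**2) + (5 + Z) = 2*Z**2 + (5 + Z) = 5 + Z + 2*Z**2)
Q(R) = 1/(2*R)
p*Q(B(0)) = 3*(1/(2*(5 + 0 + 2*0**2))) = 3*(1/(2*(5 + 0 + 2*0))) = 3*(1/(2*(5 + 0 + 0))) = 3*((1/2)/5) = 3*((1/2)*(1/5)) = 3*(1/10) = 3/10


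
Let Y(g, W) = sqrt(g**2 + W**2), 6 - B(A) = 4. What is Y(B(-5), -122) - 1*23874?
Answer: -23874 + 2*sqrt(3722) ≈ -23752.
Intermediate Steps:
B(A) = 2 (B(A) = 6 - 1*4 = 6 - 4 = 2)
Y(g, W) = sqrt(W**2 + g**2)
Y(B(-5), -122) - 1*23874 = sqrt((-122)**2 + 2**2) - 1*23874 = sqrt(14884 + 4) - 23874 = sqrt(14888) - 23874 = 2*sqrt(3722) - 23874 = -23874 + 2*sqrt(3722)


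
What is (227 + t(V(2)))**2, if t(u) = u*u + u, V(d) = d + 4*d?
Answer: 113569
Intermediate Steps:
V(d) = 5*d
t(u) = u + u**2 (t(u) = u**2 + u = u + u**2)
(227 + t(V(2)))**2 = (227 + (5*2)*(1 + 5*2))**2 = (227 + 10*(1 + 10))**2 = (227 + 10*11)**2 = (227 + 110)**2 = 337**2 = 113569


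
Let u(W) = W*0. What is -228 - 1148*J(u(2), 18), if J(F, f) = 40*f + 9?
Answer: -837120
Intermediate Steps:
u(W) = 0
J(F, f) = 9 + 40*f
-228 - 1148*J(u(2), 18) = -228 - 1148*(9 + 40*18) = -228 - 1148*(9 + 720) = -228 - 1148*729 = -228 - 836892 = -837120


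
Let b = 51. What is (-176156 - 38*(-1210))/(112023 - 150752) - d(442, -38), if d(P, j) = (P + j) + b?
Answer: -17491519/38729 ≈ -451.64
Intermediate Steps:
d(P, j) = 51 + P + j (d(P, j) = (P + j) + 51 = 51 + P + j)
(-176156 - 38*(-1210))/(112023 - 150752) - d(442, -38) = (-176156 - 38*(-1210))/(112023 - 150752) - (51 + 442 - 38) = (-176156 + 45980)/(-38729) - 1*455 = -130176*(-1/38729) - 455 = 130176/38729 - 455 = -17491519/38729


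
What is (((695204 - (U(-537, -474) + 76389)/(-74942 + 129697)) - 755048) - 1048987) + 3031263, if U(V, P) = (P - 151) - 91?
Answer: 105262688487/54755 ≈ 1.9224e+6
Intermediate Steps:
U(V, P) = -242 + P (U(V, P) = (-151 + P) - 91 = -242 + P)
(((695204 - (U(-537, -474) + 76389)/(-74942 + 129697)) - 755048) - 1048987) + 3031263 = (((695204 - ((-242 - 474) + 76389)/(-74942 + 129697)) - 755048) - 1048987) + 3031263 = (((695204 - (-716 + 76389)/54755) - 755048) - 1048987) + 3031263 = (((695204 - 75673/54755) - 755048) - 1048987) + 3031263 = ((38065819347/54755 - 755048) - 1048987) + 3031263 = (-3276833893/54755 - 1048987) + 3031263 = -60714117078/54755 + 3031263 = 105262688487/54755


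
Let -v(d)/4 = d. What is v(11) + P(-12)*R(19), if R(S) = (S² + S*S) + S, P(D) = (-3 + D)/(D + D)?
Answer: 3353/8 ≈ 419.13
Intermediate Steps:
P(D) = (-3 + D)/(2*D) (P(D) = (-3 + D)/((2*D)) = (-3 + D)*(1/(2*D)) = (-3 + D)/(2*D))
v(d) = -4*d
R(S) = S + 2*S² (R(S) = (S² + S²) + S = 2*S² + S = S + 2*S²)
v(11) + P(-12)*R(19) = -4*11 + ((½)*(-3 - 12)/(-12))*(19*(1 + 2*19)) = -44 + ((½)*(-1/12)*(-15))*(19*(1 + 38)) = -44 + 5*(19*39)/8 = -44 + (5/8)*741 = -44 + 3705/8 = 3353/8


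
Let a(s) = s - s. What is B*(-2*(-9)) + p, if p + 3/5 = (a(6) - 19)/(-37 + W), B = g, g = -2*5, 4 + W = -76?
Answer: -105556/585 ≈ -180.44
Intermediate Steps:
W = -80 (W = -4 - 76 = -80)
a(s) = 0
g = -10
B = -10
p = -256/585 (p = -⅗ + (0 - 19)/(-37 - 80) = -⅗ - 19/(-117) = -⅗ - 19*(-1/117) = -⅗ + 19/117 = -256/585 ≈ -0.43761)
B*(-2*(-9)) + p = -(-20)*(-9) - 256/585 = -10*18 - 256/585 = -180 - 256/585 = -105556/585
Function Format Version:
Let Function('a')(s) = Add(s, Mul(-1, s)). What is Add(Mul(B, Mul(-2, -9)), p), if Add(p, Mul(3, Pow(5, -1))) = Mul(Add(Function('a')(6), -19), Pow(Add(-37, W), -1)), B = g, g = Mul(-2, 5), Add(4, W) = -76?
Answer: Rational(-105556, 585) ≈ -180.44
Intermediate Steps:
W = -80 (W = Add(-4, -76) = -80)
Function('a')(s) = 0
g = -10
B = -10
p = Rational(-256, 585) (p = Add(Rational(-3, 5), Mul(Add(0, -19), Pow(Add(-37, -80), -1))) = Add(Rational(-3, 5), Mul(-19, Pow(-117, -1))) = Add(Rational(-3, 5), Mul(-19, Rational(-1, 117))) = Add(Rational(-3, 5), Rational(19, 117)) = Rational(-256, 585) ≈ -0.43761)
Add(Mul(B, Mul(-2, -9)), p) = Add(Mul(-10, Mul(-2, -9)), Rational(-256, 585)) = Add(Mul(-10, 18), Rational(-256, 585)) = Add(-180, Rational(-256, 585)) = Rational(-105556, 585)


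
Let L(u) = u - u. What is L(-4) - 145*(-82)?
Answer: 11890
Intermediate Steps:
L(u) = 0
L(-4) - 145*(-82) = 0 - 145*(-82) = 0 + 11890 = 11890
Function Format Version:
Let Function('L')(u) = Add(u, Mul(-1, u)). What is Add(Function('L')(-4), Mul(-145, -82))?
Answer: 11890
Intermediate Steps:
Function('L')(u) = 0
Add(Function('L')(-4), Mul(-145, -82)) = Add(0, Mul(-145, -82)) = Add(0, 11890) = 11890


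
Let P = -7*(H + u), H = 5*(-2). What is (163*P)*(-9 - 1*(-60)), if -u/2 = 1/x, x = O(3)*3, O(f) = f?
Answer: 1784524/3 ≈ 5.9484e+5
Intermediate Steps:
x = 9 (x = 3*3 = 9)
u = -2/9 ≈ -0.22222
H = -10
P = 644/9 (P = -7*(-10 - 2/9) = -7*(-92/9) = 644/9 ≈ 71.556)
(163*P)*(-9 - 1*(-60)) = (163*(644/9))*(-9 - 1*(-60)) = 104972*(-9 + 60)/9 = (104972/9)*51 = 1784524/3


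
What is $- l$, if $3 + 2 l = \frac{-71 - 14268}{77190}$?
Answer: $\frac{245909}{154380} \approx 1.5929$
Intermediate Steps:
$l = - \frac{245909}{154380}$ ($l = - \frac{3}{2} + \frac{\left(-71 - 14268\right) \frac{1}{77190}}{2} = - \frac{3}{2} + \frac{\left(-14339\right) \frac{1}{77190}}{2} = - \frac{3}{2} + \frac{1}{2} \left(- \frac{14339}{77190}\right) = - \frac{3}{2} - \frac{14339}{154380} = - \frac{245909}{154380} \approx -1.5929$)
$- l = \left(-1\right) \left(- \frac{245909}{154380}\right) = \frac{245909}{154380}$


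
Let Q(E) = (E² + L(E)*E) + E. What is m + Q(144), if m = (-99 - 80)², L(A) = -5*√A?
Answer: 44281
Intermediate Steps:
Q(E) = E + E² - 5*E^(3/2) (Q(E) = (E² + (-5*√E)*E) + E = (E² - 5*E^(3/2)) + E = E + E² - 5*E^(3/2))
m = 32041 (m = (-179)² = 32041)
m + Q(144) = 32041 + 144*(1 + 144 - 5*√144) = 32041 + 144*(1 + 144 - 5*12) = 32041 + 144*(1 + 144 - 60) = 32041 + 144*85 = 32041 + 12240 = 44281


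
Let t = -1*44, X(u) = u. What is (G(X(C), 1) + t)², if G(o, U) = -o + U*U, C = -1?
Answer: 1764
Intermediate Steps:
t = -44
G(o, U) = U² - o (G(o, U) = -o + U² = U² - o)
(G(X(C), 1) + t)² = ((1² - 1*(-1)) - 44)² = ((1 + 1) - 44)² = (2 - 44)² = (-42)² = 1764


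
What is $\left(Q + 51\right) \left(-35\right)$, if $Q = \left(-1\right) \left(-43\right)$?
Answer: $-3290$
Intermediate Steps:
$Q = 43$
$\left(Q + 51\right) \left(-35\right) = \left(43 + 51\right) \left(-35\right) = 94 \left(-35\right) = -3290$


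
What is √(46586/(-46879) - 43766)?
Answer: 10*I*√961841241991/46879 ≈ 209.21*I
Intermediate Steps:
√(46586/(-46879) - 43766) = √(46586*(-1/46879) - 43766) = √(-46586/46879 - 43766) = √(-2051752900/46879) = 10*I*√961841241991/46879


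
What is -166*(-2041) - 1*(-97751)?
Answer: 436557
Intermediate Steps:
-166*(-2041) - 1*(-97751) = 338806 + 97751 = 436557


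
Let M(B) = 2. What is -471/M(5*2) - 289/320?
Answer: -75649/320 ≈ -236.40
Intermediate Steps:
-471/M(5*2) - 289/320 = -471/2 - 289/320 = -75649/320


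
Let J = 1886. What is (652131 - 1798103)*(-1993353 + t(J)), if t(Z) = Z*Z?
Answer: -1791891095996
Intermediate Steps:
t(Z) = Z²
(652131 - 1798103)*(-1993353 + t(J)) = (652131 - 1798103)*(-1993353 + 1886²) = -1145972*(-1993353 + 3556996) = -1145972*1563643 = -1791891095996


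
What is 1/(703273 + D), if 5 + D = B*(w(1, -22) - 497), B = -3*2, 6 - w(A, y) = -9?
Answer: 1/706160 ≈ 1.4161e-6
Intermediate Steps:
w(A, y) = 15 (w(A, y) = 6 - 1*(-9) = 6 + 9 = 15)
B = -6
D = 2887 (D = -5 - 6*(15 - 497) = -5 - 6*(-482) = -5 + 2892 = 2887)
1/(703273 + D) = 1/(703273 + 2887) = 1/706160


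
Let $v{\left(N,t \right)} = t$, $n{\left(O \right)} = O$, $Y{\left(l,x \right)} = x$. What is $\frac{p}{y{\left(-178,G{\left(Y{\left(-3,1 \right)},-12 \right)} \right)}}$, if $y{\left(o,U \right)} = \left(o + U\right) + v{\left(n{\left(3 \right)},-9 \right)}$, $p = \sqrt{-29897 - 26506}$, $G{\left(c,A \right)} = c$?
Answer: $- \frac{i \sqrt{6267}}{62} \approx - 1.2768 i$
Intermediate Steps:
$p = 3 i \sqrt{6267}$ ($p = \sqrt{-56403} = 3 i \sqrt{6267} \approx 237.49 i$)
$y{\left(o,U \right)} = -9 + U + o$ ($y{\left(o,U \right)} = \left(o + U\right) - 9 = \left(U + o\right) - 9 = -9 + U + o$)
$\frac{p}{y{\left(-178,G{\left(Y{\left(-3,1 \right)},-12 \right)} \right)}} = \frac{3 i \sqrt{6267}}{-9 + 1 - 178} = \frac{3 i \sqrt{6267}}{-186} = 3 i \sqrt{6267} \left(- \frac{1}{186}\right) = - \frac{i \sqrt{6267}}{62}$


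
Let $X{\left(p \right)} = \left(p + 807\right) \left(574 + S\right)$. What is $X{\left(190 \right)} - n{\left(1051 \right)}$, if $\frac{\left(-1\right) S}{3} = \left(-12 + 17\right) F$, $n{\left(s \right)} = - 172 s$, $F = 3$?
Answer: $708185$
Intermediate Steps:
$S = -45$ ($S = - 3 \left(-12 + 17\right) 3 = - 3 \cdot 5 \cdot 3 = \left(-3\right) 15 = -45$)
$X{\left(p \right)} = 426903 + 529 p$ ($X{\left(p \right)} = \left(p + 807\right) \left(574 - 45\right) = \left(807 + p\right) 529 = 426903 + 529 p$)
$X{\left(190 \right)} - n{\left(1051 \right)} = \left(426903 + 529 \cdot 190\right) - \left(-172\right) 1051 = \left(426903 + 100510\right) - -180772 = 527413 + 180772 = 708185$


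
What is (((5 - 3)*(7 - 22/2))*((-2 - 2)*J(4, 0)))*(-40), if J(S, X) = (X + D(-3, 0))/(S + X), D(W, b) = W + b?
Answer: 960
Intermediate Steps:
J(S, X) = (-3 + X)/(S + X) (J(S, X) = (X + (-3 + 0))/(S + X) = (X - 3)/(S + X) = (-3 + X)/(S + X))
(((5 - 3)*(7 - 22/2))*((-2 - 2)*J(4, 0)))*(-40) = (((5 - 3)*(7 - 22/2))*((-2 - 2)*((-3 + 0)/(4 + 0))))*(-40) = ((2*(7 - 22*½))*(-4*(-3)/4))*(-40) = ((2*(7 - 11))*(-(-3)))*(-40) = ((2*(-4))*(-4*(-¾)))*(-40) = -8*3*(-40) = -24*(-40) = 960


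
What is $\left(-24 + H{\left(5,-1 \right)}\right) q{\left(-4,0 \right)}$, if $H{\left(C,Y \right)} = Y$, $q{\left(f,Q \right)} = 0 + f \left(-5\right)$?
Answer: $-500$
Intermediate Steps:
$q{\left(f,Q \right)} = - 5 f$ ($q{\left(f,Q \right)} = 0 - 5 f = - 5 f$)
$\left(-24 + H{\left(5,-1 \right)}\right) q{\left(-4,0 \right)} = \left(-24 - 1\right) \left(\left(-5\right) \left(-4\right)\right) = \left(-25\right) 20 = -500$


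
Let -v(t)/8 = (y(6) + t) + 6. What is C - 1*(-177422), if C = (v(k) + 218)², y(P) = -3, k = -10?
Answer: 252498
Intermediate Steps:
v(t) = -24 - 8*t (v(t) = -8*((-3 + t) + 6) = -8*(3 + t) = -24 - 8*t)
C = 75076 (C = ((-24 - 8*(-10)) + 218)² = ((-24 + 80) + 218)² = (56 + 218)² = 274² = 75076)
C - 1*(-177422) = 75076 - 1*(-177422) = 75076 + 177422 = 252498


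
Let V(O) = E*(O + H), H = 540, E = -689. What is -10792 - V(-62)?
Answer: 318550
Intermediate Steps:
V(O) = -372060 - 689*O (V(O) = -689*(O + 540) = -689*(540 + O) = -372060 - 689*O)
-10792 - V(-62) = -10792 - (-372060 - 689*(-62)) = -10792 - (-372060 + 42718) = -10792 - 1*(-329342) = -10792 + 329342 = 318550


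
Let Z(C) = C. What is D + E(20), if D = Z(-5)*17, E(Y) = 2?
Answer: -83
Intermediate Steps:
D = -85 (D = -5*17 = -85)
D + E(20) = -85 + 2 = -83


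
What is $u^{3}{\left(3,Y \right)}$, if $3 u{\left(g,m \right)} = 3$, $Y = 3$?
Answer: $1$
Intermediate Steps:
$u{\left(g,m \right)} = 1$ ($u{\left(g,m \right)} = \frac{1}{3} \cdot 3 = 1$)
$u^{3}{\left(3,Y \right)} = 1^{3} = 1$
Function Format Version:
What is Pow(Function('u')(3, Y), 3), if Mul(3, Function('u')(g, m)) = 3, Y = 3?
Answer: 1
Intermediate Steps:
Function('u')(g, m) = 1 (Function('u')(g, m) = Mul(Rational(1, 3), 3) = 1)
Pow(Function('u')(3, Y), 3) = Pow(1, 3) = 1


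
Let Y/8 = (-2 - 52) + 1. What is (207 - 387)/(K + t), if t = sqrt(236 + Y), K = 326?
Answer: -2445/4436 + 15*I*sqrt(47)/4436 ≈ -0.55117 + 0.023182*I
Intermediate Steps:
Y = -424 (Y = 8*((-2 - 52) + 1) = 8*(-54 + 1) = 8*(-53) = -424)
t = 2*I*sqrt(47) (t = sqrt(236 - 424) = sqrt(-188) = 2*I*sqrt(47) ≈ 13.711*I)
(207 - 387)/(K + t) = (207 - 387)/(326 + 2*I*sqrt(47)) = -180/(326 + 2*I*sqrt(47))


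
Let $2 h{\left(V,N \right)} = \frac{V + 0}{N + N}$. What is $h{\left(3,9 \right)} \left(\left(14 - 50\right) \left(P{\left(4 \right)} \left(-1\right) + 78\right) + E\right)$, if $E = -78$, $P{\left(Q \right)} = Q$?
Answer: $- \frac{457}{2} \approx -228.5$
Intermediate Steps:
$h{\left(V,N \right)} = \frac{V}{4 N}$ ($h{\left(V,N \right)} = \frac{\left(V + 0\right) \frac{1}{N + N}}{2} = \frac{V \frac{1}{2 N}}{2} = \frac{\frac{1}{2} V \frac{1}{N}}{2} = \frac{V}{4 N}$)
$h{\left(3,9 \right)} \left(\left(14 - 50\right) \left(P{\left(4 \right)} \left(-1\right) + 78\right) + E\right) = \frac{1}{4} \cdot 3 \cdot \frac{1}{9} \left(\left(14 - 50\right) \left(4 \left(-1\right) + 78\right) - 78\right) = \frac{1}{4} \cdot 3 \cdot \frac{1}{9} \left(- 36 \left(-4 + 78\right) - 78\right) = \frac{\left(-36\right) 74 - 78}{12} = \frac{-2664 - 78}{12} = \frac{1}{12} \left(-2742\right) = - \frac{457}{2}$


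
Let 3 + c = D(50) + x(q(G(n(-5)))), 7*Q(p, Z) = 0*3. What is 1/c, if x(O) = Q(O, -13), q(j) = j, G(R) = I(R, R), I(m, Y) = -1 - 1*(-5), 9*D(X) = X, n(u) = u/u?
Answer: 9/23 ≈ 0.39130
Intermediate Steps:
n(u) = 1
D(X) = X/9
I(m, Y) = 4 (I(m, Y) = -1 + 5 = 4)
G(R) = 4
Q(p, Z) = 0 (Q(p, Z) = (0*3)/7 = (⅐)*0 = 0)
x(O) = 0
c = 23/9 (c = -3 + ((⅑)*50 + 0) = -3 + (50/9 + 0) = -3 + 50/9 = 23/9 ≈ 2.5556)
1/c = 1/(23/9) = 9/23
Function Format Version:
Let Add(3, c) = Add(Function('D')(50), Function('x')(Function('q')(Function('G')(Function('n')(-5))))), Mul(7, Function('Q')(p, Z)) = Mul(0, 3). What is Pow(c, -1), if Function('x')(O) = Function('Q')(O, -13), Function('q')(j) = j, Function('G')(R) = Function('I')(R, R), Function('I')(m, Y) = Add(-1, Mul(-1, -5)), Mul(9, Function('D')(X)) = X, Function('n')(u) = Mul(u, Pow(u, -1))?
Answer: Rational(9, 23) ≈ 0.39130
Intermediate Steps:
Function('n')(u) = 1
Function('D')(X) = Mul(Rational(1, 9), X)
Function('I')(m, Y) = 4 (Function('I')(m, Y) = Add(-1, 5) = 4)
Function('G')(R) = 4
Function('Q')(p, Z) = 0 (Function('Q')(p, Z) = Mul(Rational(1, 7), Mul(0, 3)) = Mul(Rational(1, 7), 0) = 0)
Function('x')(O) = 0
c = Rational(23, 9) (c = Add(-3, Add(Mul(Rational(1, 9), 50), 0)) = Add(-3, Add(Rational(50, 9), 0)) = Add(-3, Rational(50, 9)) = Rational(23, 9) ≈ 2.5556)
Pow(c, -1) = Pow(Rational(23, 9), -1) = Rational(9, 23)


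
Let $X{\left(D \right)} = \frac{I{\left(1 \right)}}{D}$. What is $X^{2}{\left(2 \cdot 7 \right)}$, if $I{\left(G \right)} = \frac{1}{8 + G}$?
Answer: $\frac{1}{15876} \approx 6.2988 \cdot 10^{-5}$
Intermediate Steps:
$X{\left(D \right)} = \frac{1}{9 D}$ ($X{\left(D \right)} = \frac{1}{\left(8 + 1\right) D} = \frac{1}{9 D}$)
$X^{2}{\left(2 \cdot 7 \right)} = \left(\frac{1}{9 \cdot 2 \cdot 7}\right)^{2} = \left(\frac{1}{9 \cdot 14}\right)^{2} = \left(\frac{1}{9} \cdot \frac{1}{14}\right)^{2} = \left(\frac{1}{126}\right)^{2} = \frac{1}{15876}$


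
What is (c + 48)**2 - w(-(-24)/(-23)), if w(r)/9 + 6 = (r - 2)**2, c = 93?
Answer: 10501515/529 ≈ 19852.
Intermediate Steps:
w(r) = -54 + 9*(-2 + r)**2 (w(r) = -54 + 9*(r - 2)**2 = -54 + 9*(-2 + r)**2)
(c + 48)**2 - w(-(-24)/(-23)) = (93 + 48)**2 - (-54 + 9*(-2 - (-24)/(-23))**2) = 141**2 - (-54 + 9*(-2 - (-24)*(-1)/23)**2) = 19881 - (-54 + 9*(-2 - 1*24/23)**2) = 19881 - (-54 + 9*(-2 - 24/23)**2) = 19881 - (-54 + 9*(-70/23)**2) = 19881 - (-54 + 9*(4900/529)) = 19881 - (-54 + 44100/529) = 19881 - 1*15534/529 = 19881 - 15534/529 = 10501515/529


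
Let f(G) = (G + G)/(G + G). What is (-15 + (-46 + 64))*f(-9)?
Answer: 3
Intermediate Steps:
f(G) = 1 (f(G) = (2*G)/((2*G)) = (2*G)*(1/(2*G)) = 1)
(-15 + (-46 + 64))*f(-9) = (-15 + (-46 + 64))*1 = (-15 + 18)*1 = 3*1 = 3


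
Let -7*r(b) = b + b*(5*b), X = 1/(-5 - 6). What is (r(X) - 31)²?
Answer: 689115001/717409 ≈ 960.56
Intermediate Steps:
X = -1/11 (X = 1/(-11) = -1/11 ≈ -0.090909)
r(b) = -5*b²/7 - b/7 (r(b) = -(b + b*(5*b))/7 = -(b + 5*b²)/7 = -5*b²/7 - b/7)
(r(X) - 31)² = (-⅐*(-1/11)*(1 + 5*(-1/11)) - 31)² = (-⅐*(-1/11)*(1 - 5/11) - 31)² = (-⅐*(-1/11)*6/11 - 31)² = (6/847 - 31)² = (-26251/847)² = 689115001/717409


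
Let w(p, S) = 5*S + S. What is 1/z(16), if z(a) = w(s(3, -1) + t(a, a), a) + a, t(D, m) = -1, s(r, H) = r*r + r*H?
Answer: 1/112 ≈ 0.0089286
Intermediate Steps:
s(r, H) = r² + H*r
w(p, S) = 6*S
z(a) = 7*a (z(a) = 6*a + a = 7*a)
1/z(16) = 1/(7*16) = 1/112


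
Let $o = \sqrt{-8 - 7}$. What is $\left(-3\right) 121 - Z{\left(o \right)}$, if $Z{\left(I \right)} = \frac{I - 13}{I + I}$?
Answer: $- \frac{727}{2} - \frac{13 i \sqrt{15}}{30} \approx -363.5 - 1.6783 i$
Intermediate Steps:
$o = i \sqrt{15}$ ($o = \sqrt{-15} = i \sqrt{15} \approx 3.873 i$)
$Z{\left(I \right)} = \frac{-13 + I}{2 I}$
$\left(-3\right) 121 - Z{\left(o \right)} = \left(-3\right) 121 - \frac{-13 + i \sqrt{15}}{2 i \sqrt{15}} = -363 - \frac{- \frac{i \sqrt{15}}{15} \left(-13 + i \sqrt{15}\right)}{2} = -363 - - \frac{i \sqrt{15} \left(-13 + i \sqrt{15}\right)}{30} = -363 + \frac{i \sqrt{15} \left(-13 + i \sqrt{15}\right)}{30}$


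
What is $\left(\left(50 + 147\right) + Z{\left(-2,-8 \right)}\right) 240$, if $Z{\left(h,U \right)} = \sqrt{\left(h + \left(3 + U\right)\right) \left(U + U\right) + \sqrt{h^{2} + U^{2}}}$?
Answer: $47280 + 240 \sqrt{112 + 2 \sqrt{17}} \approx 49912.0$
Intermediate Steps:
$Z{\left(h,U \right)} = \sqrt{\sqrt{U^{2} + h^{2}} + 2 U \left(3 + U + h\right)}$ ($Z{\left(h,U \right)} = \sqrt{\left(3 + U + h\right) 2 U + \sqrt{U^{2} + h^{2}}} = \sqrt{2 U \left(3 + U + h\right) + \sqrt{U^{2} + h^{2}}} = \sqrt{\sqrt{U^{2} + h^{2}} + 2 U \left(3 + U + h\right)}$)
$\left(\left(50 + 147\right) + Z{\left(-2,-8 \right)}\right) 240 = \left(\left(50 + 147\right) + \sqrt{\sqrt{\left(-8\right)^{2} + \left(-2\right)^{2}} + 2 \left(-8\right)^{2} + 6 \left(-8\right) + 2 \left(-8\right) \left(-2\right)}\right) 240 = \left(197 + \sqrt{\sqrt{64 + 4} + 2 \cdot 64 - 48 + 32}\right) 240 = \left(197 + \sqrt{\sqrt{68} + 128 - 48 + 32}\right) 240 = \left(197 + \sqrt{2 \sqrt{17} + 128 - 48 + 32}\right) 240 = \left(197 + \sqrt{112 + 2 \sqrt{17}}\right) 240 = 47280 + 240 \sqrt{112 + 2 \sqrt{17}}$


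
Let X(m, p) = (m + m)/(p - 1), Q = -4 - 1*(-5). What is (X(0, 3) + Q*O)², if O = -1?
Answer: 1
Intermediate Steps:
Q = 1 (Q = -4 + 5 = 1)
X(m, p) = 2*m/(-1 + p) (X(m, p) = (2*m)/(-1 + p) = 2*m/(-1 + p))
(X(0, 3) + Q*O)² = (2*0/(-1 + 3) + 1*(-1))² = (2*0/2 - 1)² = (2*0*(½) - 1)² = (0 - 1)² = (-1)² = 1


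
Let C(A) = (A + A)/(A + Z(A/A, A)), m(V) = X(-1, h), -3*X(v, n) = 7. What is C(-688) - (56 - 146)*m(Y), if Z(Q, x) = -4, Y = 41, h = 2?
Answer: -35986/173 ≈ -208.01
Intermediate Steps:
X(v, n) = -7/3 (X(v, n) = -⅓*7 = -7/3)
m(V) = -7/3
C(A) = 2*A/(-4 + A) (C(A) = (A + A)/(A - 4) = (2*A)/(-4 + A) = 2*A/(-4 + A))
C(-688) - (56 - 146)*m(Y) = 2*(-688)/(-4 - 688) - (56 - 146)*(-7)/3 = 2*(-688)/(-692) - (-90)*(-7)/3 = 2*(-688)*(-1/692) - 1*210 = 344/173 - 210 = -35986/173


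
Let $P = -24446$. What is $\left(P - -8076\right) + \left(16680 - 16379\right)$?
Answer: $-16069$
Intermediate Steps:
$\left(P - -8076\right) + \left(16680 - 16379\right) = \left(-24446 - -8076\right) + \left(16680 - 16379\right) = \left(-24446 + 8076\right) + 301 = -16370 + 301 = -16069$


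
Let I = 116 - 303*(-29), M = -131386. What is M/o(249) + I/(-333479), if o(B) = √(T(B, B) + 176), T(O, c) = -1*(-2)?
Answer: -8903/333479 - 65693*√178/89 ≈ -9847.8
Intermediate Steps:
T(O, c) = 2
o(B) = √178 (o(B) = √(2 + 176) = √178)
I = 8903 (I = 116 + 8787 = 8903)
M/o(249) + I/(-333479) = -131386*√178/178 + 8903/(-333479) = -65693*√178/89 + 8903*(-1/333479) = -65693*√178/89 - 8903/333479 = -8903/333479 - 65693*√178/89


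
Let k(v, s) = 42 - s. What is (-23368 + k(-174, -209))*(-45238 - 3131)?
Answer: 1118146173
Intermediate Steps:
(-23368 + k(-174, -209))*(-45238 - 3131) = (-23368 + (42 - 1*(-209)))*(-45238 - 3131) = (-23368 + (42 + 209))*(-48369) = (-23368 + 251)*(-48369) = -23117*(-48369) = 1118146173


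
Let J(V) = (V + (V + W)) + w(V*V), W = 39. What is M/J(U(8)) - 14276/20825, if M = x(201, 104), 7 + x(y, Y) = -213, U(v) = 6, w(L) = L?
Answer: -5823512/1811775 ≈ -3.2143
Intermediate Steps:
x(y, Y) = -220 (x(y, Y) = -7 - 213 = -220)
J(V) = 39 + V**2 + 2*V (J(V) = (V + (V + 39)) + V*V = (V + (39 + V)) + V**2 = (39 + 2*V) + V**2 = 39 + V**2 + 2*V)
M = -220
M/J(U(8)) - 14276/20825 = -220/(39 + 6**2 + 2*6) - 14276/20825 = -220/(39 + 36 + 12) - 14276*1/20825 = -220/87 - 14276/20825 = -5823512/1811775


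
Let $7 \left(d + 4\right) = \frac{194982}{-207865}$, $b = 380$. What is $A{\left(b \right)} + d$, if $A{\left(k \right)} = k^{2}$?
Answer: $\frac{210103926798}{1455055} \approx 1.444 \cdot 10^{5}$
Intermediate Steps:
$d = - \frac{6015202}{1455055}$ ($d = -4 + \frac{194982 \frac{1}{-207865}}{7} = -4 + \frac{194982 \left(- \frac{1}{207865}\right)}{7} = -4 + \frac{1}{7} \left(- \frac{194982}{207865}\right) = -4 - \frac{194982}{1455055} = - \frac{6015202}{1455055} \approx -4.134$)
$A{\left(b \right)} + d = 380^{2} - \frac{6015202}{1455055} = 144400 - \frac{6015202}{1455055} = \frac{210103926798}{1455055}$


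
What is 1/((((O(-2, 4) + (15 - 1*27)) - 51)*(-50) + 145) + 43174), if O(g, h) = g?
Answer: 1/46569 ≈ 2.1474e-5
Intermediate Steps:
1/((((O(-2, 4) + (15 - 1*27)) - 51)*(-50) + 145) + 43174) = 1/((((-2 + (15 - 1*27)) - 51)*(-50) + 145) + 43174) = 1/((((-2 + (15 - 27)) - 51)*(-50) + 145) + 43174) = 1/((((-2 - 12) - 51)*(-50) + 145) + 43174) = 1/(((-14 - 51)*(-50) + 145) + 43174) = 1/((-65*(-50) + 145) + 43174) = 1/((3250 + 145) + 43174) = 1/(3395 + 43174) = 1/46569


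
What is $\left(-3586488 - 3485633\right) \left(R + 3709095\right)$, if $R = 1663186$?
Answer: $-37993421278001$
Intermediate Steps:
$\left(-3586488 - 3485633\right) \left(R + 3709095\right) = \left(-3586488 - 3485633\right) \left(1663186 + 3709095\right) = \left(-7072121\right) 5372281 = -37993421278001$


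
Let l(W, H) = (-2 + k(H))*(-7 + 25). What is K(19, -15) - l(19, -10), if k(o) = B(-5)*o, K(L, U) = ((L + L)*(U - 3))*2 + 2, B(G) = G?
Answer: -2230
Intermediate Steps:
K(L, U) = 2 + 4*L*(-3 + U) (K(L, U) = ((2*L)*(-3 + U))*2 + 2 = (2*L*(-3 + U))*2 + 2 = 4*L*(-3 + U) + 2 = 2 + 4*L*(-3 + U))
k(o) = -5*o
l(W, H) = -36 - 90*H (l(W, H) = (-2 - 5*H)*(-7 + 25) = (-2 - 5*H)*18 = -36 - 90*H)
K(19, -15) - l(19, -10) = (2 - 12*19 + 4*19*(-15)) - (-36 - 90*(-10)) = (2 - 228 - 1140) - (-36 + 900) = -1366 - 1*864 = -1366 - 864 = -2230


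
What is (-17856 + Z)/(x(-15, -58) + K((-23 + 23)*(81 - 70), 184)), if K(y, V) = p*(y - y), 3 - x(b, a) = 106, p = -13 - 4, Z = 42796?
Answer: -24940/103 ≈ -242.14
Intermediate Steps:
p = -17
x(b, a) = -103 (x(b, a) = 3 - 1*106 = 3 - 106 = -103)
K(y, V) = 0 (K(y, V) = -17*(y - y) = -17*0 = 0)
(-17856 + Z)/(x(-15, -58) + K((-23 + 23)*(81 - 70), 184)) = (-17856 + 42796)/(-103 + 0) = 24940/(-103) = 24940*(-1/103) = -24940/103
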